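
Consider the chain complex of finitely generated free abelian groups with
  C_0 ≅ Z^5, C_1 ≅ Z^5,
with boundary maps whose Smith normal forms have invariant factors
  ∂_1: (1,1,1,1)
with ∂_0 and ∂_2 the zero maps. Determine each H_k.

H_0 ≅ Z,  H_1 ≅ Z.

H_0: b_0 = 5 − 0 − 4 = 1; torsion from ∂_1 factors > 1: none. So H_0 ≅ Z.
H_1: b_1 = 5 − 4 − 0 = 1; torsion from ∂_2 factors > 1: none. So H_1 ≅ Z.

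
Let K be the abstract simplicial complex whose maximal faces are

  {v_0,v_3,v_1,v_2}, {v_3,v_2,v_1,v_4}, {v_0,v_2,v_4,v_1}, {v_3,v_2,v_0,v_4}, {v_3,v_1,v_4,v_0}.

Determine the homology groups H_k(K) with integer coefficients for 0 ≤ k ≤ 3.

H_0 = Z,  H_1 = 0,  H_2 = 0,  H_3 = Z.

We work with the vertex ordering v_0 < v_1 < v_2 < v_3 < v_4. The simplices of K, each written with vertices in increasing order, are:

  0-simplices (5): [v_0], [v_1], [v_2], [v_3], [v_4]
  1-simplices (10): [v_0,v_1], [v_0,v_2], [v_0,v_3], [v_0,v_4], [v_1,v_2], [v_1,v_3], [v_1,v_4], [v_2,v_3], [v_2,v_4], [v_3,v_4]
  2-simplices (10): [v_0,v_1,v_2], [v_0,v_1,v_3], [v_0,v_1,v_4], [v_0,v_2,v_3], [v_0,v_2,v_4], [v_0,v_3,v_4], [v_1,v_2,v_3], [v_1,v_2,v_4], [v_1,v_3,v_4], [v_2,v_3,v_4]
  3-simplices (5): [v_0,v_1,v_2,v_3], [v_0,v_1,v_2,v_4], [v_0,v_1,v_3,v_4], [v_0,v_2,v_3,v_4], [v_1,v_2,v_3,v_4]

Hence C_0 ≅ Z^5, C_1 ≅ Z^10, C_2 ≅ Z^10, C_3 ≅ Z^5.

∂_1: C_1 → C_0 sends each edge [p,q] (with p < q) to q − p.
The 5×10 boundary matrix has rank 4 and Smith normal form diag(1,1,1,1).

Boundary ∂_2: C_2 → C_1 maps a triangle to the signed sum of its edges. For instance
  ∂[v_1,v_2,v_4] = [v_2,v_4] − [v_1,v_4] + [v_1,v_2],
  ∂[v_1,v_2,v_3] = [v_2,v_3] − [v_1,v_3] + [v_1,v_2].
As a 10×10 matrix over Z this has rank 6, with invariant factors (1,1,1,1,1,1).

The boundary map ∂_3: C_3 → C_2 sends each 3-simplex σ to the alternating sum Σ_i (−1)^i (σ with its i-th vertex removed). For instance
  ∂[v_0,v_1,v_3,v_4] = [v_1,v_3,v_4] − [v_0,v_3,v_4] + [v_0,v_1,v_4] − [v_0,v_1,v_3],
  ∂[v_0,v_2,v_3,v_4] = [v_2,v_3,v_4] − [v_0,v_3,v_4] + [v_0,v_2,v_4] − [v_0,v_2,v_3].
The 10×5 boundary matrix has rank 4 and Smith normal form diag(1,1,1,1).

From H_k ≅ ker(∂_k) / im(∂_{k+1}) we obtain:

  H_0: rank C_0 − rank ∂_1 = 5 − 4 = 1, and the invariant factors of ∂_1 are all 1, so H_0 = Z.
  H_1: rank ker ∂_1 − rank ∂_2 = (10 − 4) − 6 = 0, and the invariant factors of ∂_2 are all 1, so H_1 = 0.
  H_2: rank ker ∂_2 − rank ∂_3 = (10 − 6) − 4 = 0, and the invariant factors of ∂_3 are all 1, so H_2 = 0.
  H_3: rank ker ∂_3 − rank ∂_4 = (5 − 4) − 0 = 1, and there is no ∂_4, so H_3 = Z.

As a check, the Euler characteristic is 5 − 10 + 10 − 5 = 0, which agrees with 1 − 0 + 0 − 1 = 0.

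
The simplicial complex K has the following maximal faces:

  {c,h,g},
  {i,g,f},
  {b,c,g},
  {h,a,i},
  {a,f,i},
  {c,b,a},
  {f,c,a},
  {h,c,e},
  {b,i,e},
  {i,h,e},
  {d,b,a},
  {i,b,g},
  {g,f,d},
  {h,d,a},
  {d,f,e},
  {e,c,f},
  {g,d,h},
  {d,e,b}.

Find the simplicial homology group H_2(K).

H_2 = Z.

Order the vertices as a < b < c < d < e < f < g < h < i. Listing each simplex with vertices in this order, K has dimension 2 with simplices:

  0-simplices (9): a, b, c, d, e, f, g, h, i
  1-simplices (27): ab, ac, ad, af, ah, ai, bc, bd, be, bg, bi, ce, cf, cg, ch, de, df, dg, dh, ef, eh, ei, fg, fi, gh, gi, hi
  2-simplices (18): abc, abd, acf, adh, afi, ahi, bcg, bde, bei, bgi, cef, ceh, cgh, def, dfg, dgh, ehi, fgi

giving chain groups C_0 ≅ Z^9, C_1 ≅ Z^27, C_2 ≅ Z^18.

Boundary ∂_1: C_1 → C_0 is given by ∂[p,q] = [q] − [p]. For instance
  ∂dh = h − d.
This gives a 9×27 integer matrix of rank 8; reducing to Smith normal form yields diagonal entries (1,1,1,1,1,1,1,1).

∂_2: C_2 → C_1 acts by ∂[p,q,r] = [q,r] − [p,r] + [p,q]. For instance
  ∂fgi = gi − fi + fg,
  ∂bei = ei − bi + be.
This gives a 27×18 integer matrix of rank 17; reducing to Smith normal form yields diagonal entries (1,1,1,1,1,1,1,1,1,1,1,1,1,1,1,1,1).

Computing H_k = (kernel of ∂_k) / (image of ∂_{k+1}):

  H_2: rank ker ∂_2 − rank ∂_3 = (18 − 17) − 0 = 1, and there is no ∂_3, so H_2 = Z.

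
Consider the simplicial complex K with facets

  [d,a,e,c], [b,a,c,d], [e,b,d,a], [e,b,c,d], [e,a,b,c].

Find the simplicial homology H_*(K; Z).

We work with the vertex ordering a < b < c < d < e. The simplices of K, each written with vertices in increasing order, are:

  0-simplices (5): a, b, c, d, e
  1-simplices (10): ab, ac, ad, ae, bc, bd, be, cd, ce, de
  2-simplices (10): abc, abd, abe, acd, ace, ade, bcd, bce, bde, cde
  3-simplices (5): abcd, abce, abde, acde, bcde

giving chain groups C_0 ≅ Z^5, C_1 ≅ Z^10, C_2 ≅ Z^10, C_3 ≅ Z^5.

∂_1: C_1 → C_0 sends each edge [p,q] (with p < q) to q − p. For instance
  ∂de = e − d.
The resulting 5×10 matrix has rank 4, and its Smith normal form has invariant factors (1,1,1,1).

The boundary map ∂_2: C_2 → C_1 sends each 2-simplex [p,q,r] to [q,r] − [p,r] + [p,q]. For instance
  ∂cde = de − ce + cd,
  ∂bce = ce − be + bc.
As a 10×10 matrix over Z this has rank 6, with invariant factors (1,1,1,1,1,1).

∂_3: C_3 → C_2 sends each 3-simplex σ to the alternating sum Σ_i (−1)^i (σ with its i-th vertex removed). For instance
  ∂bcde = cde − bde + bce − bcd,
  ∂abce = bce − ace + abe − abc.
The resulting 10×5 matrix has rank 4, and its Smith normal form has invariant factors (1,1,1,1).

Reading off H_k = ker ∂_k / im ∂_{k+1}:

  H_0: rank C_0 − rank ∂_1 = 5 − 4 = 1, and the invariant factors of ∂_1 are all 1, so H_0 ≅ Z.
  H_1: rank ker ∂_1 − rank ∂_2 = (10 − 4) − 6 = 0, and the invariant factors of ∂_2 are all 1, so H_1 ≅ 0.
  H_2: rank ker ∂_2 − rank ∂_3 = (10 − 6) − 4 = 0, and the invariant factors of ∂_3 are all 1, so H_2 ≅ 0.
  H_3: rank ker ∂_3 − rank ∂_4 = (5 − 4) − 0 = 1, and there is no ∂_4, so H_3 ≅ Z.

(K is a triangulation of the 3-sphere S^3.)

H_0 ≅ Z,  H_1 = 0,  H_2 = 0,  H_3 ≅ Z.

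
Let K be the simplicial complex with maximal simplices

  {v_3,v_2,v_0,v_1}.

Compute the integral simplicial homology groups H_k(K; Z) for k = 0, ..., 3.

Take the total order v_0 < v_1 < v_2 < v_3 on the vertex set. Then K (dimension 3) consists of the simplices:

  0-simplices (4): [v_0], [v_1], [v_2], [v_3]
  1-simplices (6): [v_0,v_1], [v_0,v_2], [v_0,v_3], [v_1,v_2], [v_1,v_3], [v_2,v_3]
  2-simplices (4): [v_0,v_1,v_2], [v_0,v_1,v_3], [v_0,v_2,v_3], [v_1,v_2,v_3]
  3-simplices (1): [v_0,v_1,v_2,v_3]

so the chain groups are C_0 ≅ Z^4, C_1 ≅ Z^6, C_2 ≅ Z^4, C_3 ≅ Z^1.

Boundary ∂_1: C_1 → C_0 sends each edge [p,q] (with p < q) to q − p.
The resulting 4×6 matrix has rank 3, and its Smith normal form has invariant factors (1,1,1).

The boundary map ∂_2: C_2 → C_1 sends each 2-simplex [p,q,r] to [q,r] − [p,r] + [p,q]. For instance
  ∂[v_1,v_2,v_3] = [v_2,v_3] − [v_1,v_3] + [v_1,v_2],
  ∂[v_0,v_2,v_3] = [v_2,v_3] − [v_0,v_3] + [v_0,v_2].
This gives a 6×4 integer matrix of rank 3; reducing to Smith normal form yields diagonal entries (1,1,1).

Boundary ∂_3: C_3 → C_2 sends each 3-simplex σ to the alternating sum Σ_i (−1)^i (σ with its i-th vertex removed). For instance
  ∂[v_0,v_1,v_2,v_3] = [v_1,v_2,v_3] − [v_0,v_2,v_3] + [v_0,v_1,v_3] − [v_0,v_1,v_2].
As a 4×1 matrix over Z this has rank 1, with invariant factors (1).

From H_k ≅ ker(∂_k) / im(∂_{k+1}) we obtain:

  H_0: rank C_0 − rank ∂_1 = 4 − 3 = 1, and the invariant factors of ∂_1 are all 1, so H_0 = Z.
  H_1: rank ker ∂_1 − rank ∂_2 = (6 − 3) − 3 = 0, and the invariant factors of ∂_2 are all 1, so H_1 = 0.
  H_2: rank ker ∂_2 − rank ∂_3 = (4 − 3) − 1 = 0, and the invariant factors of ∂_3 are all 1, so H_2 = 0.
  H_3: rank ker ∂_3 − rank ∂_4 = (1 − 1) − 0 = 0, and there is no ∂_4, so H_3 = 0.

H_0 = Z,  H_1 = 0,  H_2 = 0,  H_3 = 0.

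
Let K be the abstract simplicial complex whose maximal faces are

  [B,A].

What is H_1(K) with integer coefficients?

Fix the vertex order A < B and write every simplex with vertices in increasing order. Then dim K = 1 and the simplices of K are:

  0-simplices (2): A, B
  1-simplices (1): AB

giving chain groups C_0 ≅ Z^2, C_1 ≅ Z^1.

∂_1: C_1 → C_0 sends each edge [p,q] (with p < q) to q − p. For instance
  ∂AB = B − A.
The 2×1 boundary matrix has rank 1 and Smith normal form diag(1).

Now H_k = ker ∂_k / im ∂_{k+1}, so:

  H_1: rank ker ∂_1 − rank ∂_2 = (1 − 1) − 0 = 0, and there is no ∂_2, so H_1 = 0.

H_1 = 0.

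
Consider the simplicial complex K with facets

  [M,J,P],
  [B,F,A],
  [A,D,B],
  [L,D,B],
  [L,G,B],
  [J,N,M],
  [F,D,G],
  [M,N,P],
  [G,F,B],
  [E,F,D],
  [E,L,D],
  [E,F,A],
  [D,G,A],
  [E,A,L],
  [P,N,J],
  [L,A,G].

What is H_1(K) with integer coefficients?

Fix the vertex order A < B < D < E < F < G < J < L < M < N < P and write every simplex with vertices in increasing order. Then dim K = 2 and the simplices of K are:

  0-simplices (11): A, B, D, E, F, G, J, L, M, N, P
  1-simplices (24): AB, AD, AE, AF, AG, AL, BD, BF, BG, BL, DE, DF, DG, DL, EF, EL, FG, GL, JM, JN, JP, MN, MP, NP
  2-simplices (16): ABD, ABF, ADG, AEF, AEL, AGL, BDL, BFG, BGL, DEF, DEL, DFG, JMN, JMP, JNP, MNP

so the chain groups are C_0 ≅ Z^11, C_1 ≅ Z^24, C_2 ≅ Z^16.

∂_1: C_1 → C_0 maps an edge to its endpoints' difference, ∂[p,q] = q − p.
The resulting 11×24 matrix has rank 9, and its Smith normal form has invariant factors (1,1,1,1,1,1,1,1,1).

Boundary ∂_2: C_2 → C_1 maps a triangle to the signed sum of its edges. For instance
  ∂JMP = MP − JP + JM,
  ∂DFG = FG − DG + DF.
The 24×16 boundary matrix has rank 15 and Smith normal form diag(1,1,1,1,1,1,1,1,1,1,1,1,1,1,2).

Computing H_k = (kernel of ∂_k) / (image of ∂_{k+1}):

  H_1: rank ker ∂_1 − rank ∂_2 = (24 − 9) − 15 = 0, and ∂_2 has invariant factor 2 > 1, so H_1 ≅ Z/2.

(K is a triangulation of the disjoint union of the 2-sphere S^2 and the real projective plane RP^2.)

H_1 = Z/2.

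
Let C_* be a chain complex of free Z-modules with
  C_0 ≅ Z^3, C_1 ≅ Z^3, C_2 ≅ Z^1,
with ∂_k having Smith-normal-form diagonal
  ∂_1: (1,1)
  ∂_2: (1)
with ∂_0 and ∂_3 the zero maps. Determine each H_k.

H_0 = Z,  H_1 = 0,  H_2 = 0.

H_0: b_0 = 3 − 0 − 2 = 1; torsion from ∂_1 factors > 1: none. So H_0 = Z.
H_1: b_1 = 3 − 2 − 1 = 0; torsion from ∂_2 factors > 1: none. So H_1 = 0.
H_2: b_2 = 1 − 1 − 0 = 0; torsion from ∂_3 factors > 1: none. So H_2 = 0.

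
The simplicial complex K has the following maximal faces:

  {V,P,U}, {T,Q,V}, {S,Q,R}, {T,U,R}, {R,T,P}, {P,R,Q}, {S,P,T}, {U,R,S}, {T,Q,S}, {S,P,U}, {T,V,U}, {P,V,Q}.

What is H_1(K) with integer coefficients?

H_1 = Z/2.

Fix the vertex order P < Q < R < S < T < U < V and write every simplex with vertices in increasing order. Then dim K = 2 and the simplices of K are:

  0-simplices (7): P, Q, R, S, T, U, V
  1-simplices (18): PQ, PR, PS, PT, PU, PV, QR, QS, QT, QV, RS, RT, RU, ST, SU, TU, TV, UV
  2-simplices (12): PQR, PQV, PRT, PST, PSU, PUV, QRS, QST, QTV, RSU, RTU, TUV

so the chain groups are C_0 ≅ Z^7, C_1 ≅ Z^18, C_2 ≅ Z^12.

∂_1: C_1 → C_0 maps an edge to its endpoints' difference, ∂[p,q] = q − p. For instance
  ∂QR = R − Q.
The 7×18 boundary matrix has rank 6 and Smith normal form diag(1,1,1,1,1,1).

Boundary ∂_2: C_2 → C_1 sends each 2-simplex [p,q,r] to [q,r] − [p,r] + [p,q]. For instance
  ∂QTV = TV − QV + QT,
  ∂PQV = QV − PV + PQ.
This gives a 18×12 integer matrix of rank 12; reducing to Smith normal form yields diagonal entries (1,1,1,1,1,1,1,1,1,1,1,2).

Now H_k = ker ∂_k / im ∂_{k+1}, so:

  H_1: rank ker ∂_1 − rank ∂_2 = (18 − 6) − 12 = 0, and ∂_2 has invariant factor 2 > 1, so H_1 ≅ Z/2.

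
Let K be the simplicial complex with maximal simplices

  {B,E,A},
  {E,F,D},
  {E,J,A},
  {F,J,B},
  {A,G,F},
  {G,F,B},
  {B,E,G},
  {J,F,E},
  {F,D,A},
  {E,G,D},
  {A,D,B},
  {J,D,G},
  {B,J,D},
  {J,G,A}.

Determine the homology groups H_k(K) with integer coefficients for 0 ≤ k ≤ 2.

H_0 ≅ Z,  H_1 ≅ Z^2,  H_2 ≅ Z.

Order the vertices as A < B < D < E < F < G < J. Listing each simplex with vertices in this order, K has dimension 2 with simplices:

  0-simplices (7): A, B, D, E, F, G, J
  1-simplices (21): AB, AD, AE, AF, AG, AJ, BD, BE, BF, BG, BJ, DE, DF, DG, DJ, EF, EG, EJ, FG, FJ, GJ
  2-simplices (14): ABD, ABE, ADF, AEJ, AFG, AGJ, BDJ, BEG, BFG, BFJ, DEF, DEG, DGJ, EFJ

so the chain groups are C_0 ≅ Z^7, C_1 ≅ Z^21, C_2 ≅ Z^14.

Boundary ∂_1: C_1 → C_0 maps an edge to its endpoints' difference, ∂[p,q] = q − p. For instance
  ∂BE = E − B.
The 7×21 boundary matrix has rank 6 and Smith normal form diag(1,1,1,1,1,1).

∂_2: C_2 → C_1 maps a triangle to the signed sum of its edges. For instance
  ∂ABE = BE − AE + AB,
  ∂AGJ = GJ − AJ + AG.
The 21×14 boundary matrix has rank 13 and Smith normal form diag(1,1,1,1,1,1,1,1,1,1,1,1,1).

Computing H_k = (kernel of ∂_k) / (image of ∂_{k+1}):

  H_0: rank C_0 − rank ∂_1 = 7 − 6 = 1, and the invariant factors of ∂_1 are all 1, so H_0 ≅ Z.
  H_1: rank ker ∂_1 − rank ∂_2 = (21 − 6) − 13 = 2, and the invariant factors of ∂_2 are all 1, so H_1 ≅ Z^2.
  H_2: rank ker ∂_2 − rank ∂_3 = (14 − 13) − 0 = 1, and there is no ∂_3, so H_2 ≅ Z.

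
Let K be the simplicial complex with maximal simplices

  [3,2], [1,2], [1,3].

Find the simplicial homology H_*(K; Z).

Order the vertices as 1 < 2 < 3. Listing each simplex with vertices in this order, K has dimension 1 with simplices:

  0-simplices (3): [1], [2], [3]
  1-simplices (3): [1,2], [1,3], [2,3]

so the chain groups are C_0 ≅ Z^3, C_1 ≅ Z^3.

∂_1: C_1 → C_0 is given by ∂[p,q] = [q] − [p].
The resulting 3×3 matrix has rank 2, and its Smith normal form has invariant factors (1,1).

Reading off H_k = ker ∂_k / im ∂_{k+1}:

  H_0: rank C_0 − rank ∂_1 = 3 − 2 = 1, and the invariant factors of ∂_1 are all 1, so H_0 = Z.
  H_1: rank ker ∂_1 − rank ∂_2 = (3 − 2) − 0 = 1, and there is no ∂_2, so H_1 = Z.

As a check, the Euler characteristic is 3 − 3 = 0, which agrees with 1 − 1 = 0.
(K is a triangulation of the circle S^1.)

H_0 = Z,  H_1 = Z.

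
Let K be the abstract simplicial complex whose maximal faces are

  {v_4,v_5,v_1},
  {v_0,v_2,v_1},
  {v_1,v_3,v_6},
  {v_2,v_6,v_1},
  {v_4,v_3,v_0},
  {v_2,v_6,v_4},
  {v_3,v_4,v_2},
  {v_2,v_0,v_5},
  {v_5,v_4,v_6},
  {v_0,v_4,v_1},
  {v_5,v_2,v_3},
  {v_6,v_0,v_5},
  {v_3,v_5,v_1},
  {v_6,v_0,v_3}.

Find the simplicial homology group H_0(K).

H_0 = Z.

K has 7 vertices, 21 edges, 14 triangles.
rank ∂_0 = 0, rank ∂_1 = 6 ⇒ b_0 = 7 − 0 − 6 = 1; all invariant factors of ∂_1 are 1 so no torsion. So H_0 ≅ Z.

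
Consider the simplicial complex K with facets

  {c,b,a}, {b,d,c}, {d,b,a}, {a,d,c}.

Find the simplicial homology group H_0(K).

Take the total order a < b < c < d on the vertex set. Then K (dimension 2) consists of the simplices:

  0-simplices (4): a, b, c, d
  1-simplices (6): ab, ac, ad, bc, bd, cd
  2-simplices (4): abc, abd, acd, bcd

Hence C_0 ≅ Z^4, C_1 ≅ Z^6, C_2 ≅ Z^4.

Boundary ∂_1: C_1 → C_0 is given by ∂[p,q] = [q] − [p].
This gives a 4×6 integer matrix of rank 3; reducing to Smith normal form yields diagonal entries (1,1,1).

The boundary map ∂_2: C_2 → C_1 sends each 2-simplex [p,q,r] to [q,r] − [p,r] + [p,q]. For instance
  ∂abc = bc − ac + ab,
  ∂bcd = cd − bd + bc.
The resulting 6×4 matrix has rank 3, and its Smith normal form has invariant factors (1,1,1).

Computing H_k = (kernel of ∂_k) / (image of ∂_{k+1}):

  H_0: rank C_0 − rank ∂_1 = 4 − 3 = 1, and the invariant factors of ∂_1 are all 1, so H_0 ≅ Z.

H_0 ≅ Z.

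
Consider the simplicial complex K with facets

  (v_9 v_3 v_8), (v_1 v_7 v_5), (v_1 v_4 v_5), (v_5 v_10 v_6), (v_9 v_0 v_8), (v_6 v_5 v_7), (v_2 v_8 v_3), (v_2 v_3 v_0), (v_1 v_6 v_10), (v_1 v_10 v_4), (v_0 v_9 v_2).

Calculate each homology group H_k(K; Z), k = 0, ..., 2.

Fix the vertex order v_0 < v_1 < v_2 < v_3 < v_4 < v_5 < v_6 < v_7 < v_8 < v_9 < v_10 and write every simplex with vertices in increasing order. Then dim K = 2 and the simplices of K are:

  0-simplices (11): [v_0], [v_1], [v_2], [v_3], [v_4], [v_5], [v_6], [v_7], [v_8], [v_9], [v_10]
  1-simplices (22): (22 of them)
  2-simplices (11): (11 of them)

Hence C_0 ≅ Z^11, C_1 ≅ Z^22, C_2 ≅ Z^11.

∂_1: C_1 → C_0 sends each edge [p,q] (with p < q) to q − p. For instance
  ∂[v_5,v_7] = [v_7] − [v_5].
The resulting 11×22 matrix has rank 9, and its Smith normal form has invariant factors (1,1,1,1,1,1,1,1,1).

Boundary ∂_2: C_2 → C_1 sends each 2-simplex [p,q,r] to [q,r] − [p,r] + [p,q]. For instance
  ∂[v_5,v_6,v_7] = [v_6,v_7] − [v_5,v_7] + [v_5,v_6],
  ∂[v_0,v_8,v_9] = [v_8,v_9] − [v_0,v_9] + [v_0,v_8].
The resulting 22×11 matrix has rank 11, and its Smith normal form has invariant factors (1,1,1,1,1,1,1,1,1,1,1).

Reading off H_k = ker ∂_k / im ∂_{k+1}:

  H_0: rank C_0 − rank ∂_1 = 11 − 9 = 2, and the invariant factors of ∂_1 are all 1, so H_0 = Z^2.
  H_1: rank ker ∂_1 − rank ∂_2 = (22 − 9) − 11 = 2, and the invariant factors of ∂_2 are all 1, so H_1 = Z^2.
  H_2: rank ker ∂_2 − rank ∂_3 = (11 − 11) − 0 = 0, and there is no ∂_3, so H_2 = 0.

As a check, the Euler characteristic is 11 − 22 + 11 = 0, which agrees with 2 − 2 + 0 = 0.

H_0 ≅ Z^2,  H_1 ≅ Z^2,  H_2 = 0.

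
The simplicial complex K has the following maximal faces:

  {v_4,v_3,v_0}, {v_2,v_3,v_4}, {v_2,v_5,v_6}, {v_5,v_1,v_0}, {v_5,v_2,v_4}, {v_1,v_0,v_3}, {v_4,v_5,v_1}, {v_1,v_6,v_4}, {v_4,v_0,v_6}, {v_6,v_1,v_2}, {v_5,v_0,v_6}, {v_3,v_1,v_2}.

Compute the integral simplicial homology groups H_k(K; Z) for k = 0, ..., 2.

Fix the vertex order v_0 < v_1 < v_2 < v_3 < v_4 < v_5 < v_6 and write every simplex with vertices in increasing order. Then dim K = 2 and the simplices of K are:

  0-simplices (7): [v_0], [v_1], [v_2], [v_3], [v_4], [v_5], [v_6]
  1-simplices (18): (18 of them)
  2-simplices (12): (12 of them)

so the chain groups are C_0 ≅ Z^7, C_1 ≅ Z^18, C_2 ≅ Z^12.

Boundary ∂_1: C_1 → C_0 sends each edge [p,q] (with p < q) to q − p. For instance
  ∂[v_2,v_4] = [v_4] − [v_2].
The 7×18 boundary matrix has rank 6 and Smith normal form diag(1,1,1,1,1,1).

The boundary map ∂_2: C_2 → C_1 sends each 2-simplex [p,q,r] to [q,r] − [p,r] + [p,q]. For instance
  ∂[v_1,v_2,v_3] = [v_2,v_3] − [v_1,v_3] + [v_1,v_2],
  ∂[v_1,v_4,v_5] = [v_4,v_5] − [v_1,v_5] + [v_1,v_4].
The 18×12 boundary matrix has rank 12 and Smith normal form diag(1,1,1,1,1,1,1,1,1,1,1,2).

Now H_k = ker ∂_k / im ∂_{k+1}, so:

  H_0: rank C_0 − rank ∂_1 = 7 − 6 = 1, and the invariant factors of ∂_1 are all 1, so H_0 = Z.
  H_1: rank ker ∂_1 − rank ∂_2 = (18 − 6) − 12 = 0, and ∂_2 has invariant factor 2 > 1, so H_1 = Z/2Z.
  H_2: rank ker ∂_2 − rank ∂_3 = (12 − 12) − 0 = 0, and there is no ∂_3, so H_2 = 0.

(K is a triangulation of the real projective plane RP^2.)

H_0 ≅ Z,  H_1 ≅ Z/2Z,  H_2 = 0.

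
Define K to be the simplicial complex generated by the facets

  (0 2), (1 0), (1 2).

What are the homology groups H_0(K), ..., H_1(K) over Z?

Take the total order 0 < 1 < 2 on the vertex set. Then K (dimension 1) consists of the simplices:

  0-simplices (3): [0], [1], [2]
  1-simplices (3): [0,1], [0,2], [1,2]

so the chain groups are C_0 ≅ Z^3, C_1 ≅ Z^3.

Boundary ∂_1: C_1 → C_0 maps an edge to its endpoints' difference, ∂[p,q] = q − p. For instance
  ∂[0,1] = [1] − [0].
As a 3×3 matrix over Z this has rank 2, with invariant factors (1,1).

Reading off H_k = ker ∂_k / im ∂_{k+1}:

  H_0: rank C_0 − rank ∂_1 = 3 − 2 = 1, and the invariant factors of ∂_1 are all 1, so H_0 ≅ Z.
  H_1: rank ker ∂_1 − rank ∂_2 = (3 − 2) − 0 = 1, and there is no ∂_2, so H_1 ≅ Z.

As a check, the Euler characteristic is 3 − 3 = 0, which agrees with 1 − 1 = 0.
(K is a triangulation of the circle S^1.)

H_0 = Z,  H_1 = Z.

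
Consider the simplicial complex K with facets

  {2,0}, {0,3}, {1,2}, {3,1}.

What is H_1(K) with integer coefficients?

Take the total order 0 < 1 < 2 < 3 on the vertex set. Then K (dimension 1) consists of the simplices:

  0-simplices (4): [0], [1], [2], [3]
  1-simplices (4): [0,2], [0,3], [1,2], [1,3]

so the chain groups are C_0 ≅ Z^4, C_1 ≅ Z^4.

∂_1: C_1 → C_0 maps an edge to its endpoints' difference, ∂[p,q] = q − p. For instance
  ∂[1,3] = [3] − [1].
As a 4×4 matrix over Z this has rank 3, with invariant factors (1,1,1).

Now H_k = ker ∂_k / im ∂_{k+1}, so:

  H_1: rank ker ∂_1 − rank ∂_2 = (4 − 3) − 0 = 1, and there is no ∂_2, so H_1 = Z.

H_1 = Z.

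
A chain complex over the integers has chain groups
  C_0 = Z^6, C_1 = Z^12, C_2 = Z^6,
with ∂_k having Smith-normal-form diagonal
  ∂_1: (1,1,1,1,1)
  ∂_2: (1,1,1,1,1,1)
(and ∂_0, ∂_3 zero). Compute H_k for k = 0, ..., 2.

H_0: b_0 = 6 − 0 − 5 = 1; torsion from ∂_1 factors > 1: none. So H_0 = Z.
H_1: b_1 = 12 − 5 − 6 = 1; torsion from ∂_2 factors > 1: none. So H_1 = Z.
H_2: b_2 = 6 − 6 − 0 = 0; torsion from ∂_3 factors > 1: none. So H_2 = 0.

H_0 = Z,  H_1 = Z,  H_2 = 0.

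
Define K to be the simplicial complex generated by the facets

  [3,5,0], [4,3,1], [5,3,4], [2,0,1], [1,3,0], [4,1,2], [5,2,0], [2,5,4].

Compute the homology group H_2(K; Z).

H_2 ≅ Z.

We work with the vertex ordering 0 < 1 < 2 < 3 < 4 < 5. The simplices of K, each written with vertices in increasing order, are:

  0-simplices (6): [0], [1], [2], [3], [4], [5]
  1-simplices (12): [0,1], [0,2], [0,3], [0,5], [1,2], [1,3], [1,4], [2,4], [2,5], [3,4], [3,5], [4,5]
  2-simplices (8): [0,1,2], [0,1,3], [0,2,5], [0,3,5], [1,2,4], [1,3,4], [2,4,5], [3,4,5]

giving chain groups C_0 ≅ Z^6, C_1 ≅ Z^12, C_2 ≅ Z^8.

The boundary map ∂_1: C_1 → C_0 is given by ∂[p,q] = [q] − [p]. For instance
  ∂[3,5] = [5] − [3].
The resulting 6×12 matrix has rank 5, and its Smith normal form has invariant factors (1,1,1,1,1).

The boundary map ∂_2: C_2 → C_1 sends each 2-simplex [p,q,r] to [q,r] − [p,r] + [p,q]. For instance
  ∂[3,4,5] = [4,5] − [3,5] + [3,4],
  ∂[1,2,4] = [2,4] − [1,4] + [1,2].
This gives a 12×8 integer matrix of rank 7; reducing to Smith normal form yields diagonal entries (1,1,1,1,1,1,1).

From H_k ≅ ker(∂_k) / im(∂_{k+1}) we obtain:

  H_2: rank ker ∂_2 − rank ∂_3 = (8 − 7) − 0 = 1, and there is no ∂_3, so H_2 ≅ Z.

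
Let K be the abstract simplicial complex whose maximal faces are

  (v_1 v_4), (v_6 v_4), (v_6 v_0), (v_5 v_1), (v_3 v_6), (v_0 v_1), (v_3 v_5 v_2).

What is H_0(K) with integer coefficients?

H_0 ≅ Z.

Take the total order v_0 < v_1 < v_2 < v_3 < v_4 < v_5 < v_6 on the vertex set. Then K (dimension 2) consists of the simplices:

  0-simplices (7): [v_0], [v_1], [v_2], [v_3], [v_4], [v_5], [v_6]
  1-simplices (9): [v_0,v_1], [v_0,v_6], [v_1,v_4], [v_1,v_5], [v_2,v_3], [v_2,v_5], [v_3,v_5], [v_3,v_6], [v_4,v_6]
  2-simplices (1): [v_2,v_3,v_5]

Hence C_0 ≅ Z^7, C_1 ≅ Z^9, C_2 ≅ Z^1.

The boundary map ∂_1: C_1 → C_0 maps an edge to its endpoints' difference, ∂[p,q] = q − p. For instance
  ∂[v_4,v_6] = [v_6] − [v_4].
The resulting 7×9 matrix has rank 6, and its Smith normal form has invariant factors (1,1,1,1,1,1).

Boundary ∂_2: C_2 → C_1 sends each 2-simplex [p,q,r] to [q,r] − [p,r] + [p,q]. For instance
  ∂[v_2,v_3,v_5] = [v_3,v_5] − [v_2,v_5] + [v_2,v_3].
The 9×1 boundary matrix has rank 1 and Smith normal form diag(1).

Computing H_k = (kernel of ∂_k) / (image of ∂_{k+1}):

  H_0: rank C_0 − rank ∂_1 = 7 − 6 = 1, and the invariant factors of ∂_1 are all 1, so H_0 ≅ Z.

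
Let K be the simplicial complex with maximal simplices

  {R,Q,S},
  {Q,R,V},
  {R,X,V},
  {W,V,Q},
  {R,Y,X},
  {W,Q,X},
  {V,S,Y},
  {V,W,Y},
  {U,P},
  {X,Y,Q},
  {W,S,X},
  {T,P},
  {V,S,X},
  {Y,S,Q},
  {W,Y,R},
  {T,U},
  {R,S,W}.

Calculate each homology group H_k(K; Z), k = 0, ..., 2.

H_0 = Z^2,  H_1 = Z^3,  H_2 = Z.

Order the vertices as P < Q < R < S < T < U < V < W < X < Y. Listing each simplex with vertices in this order, K has dimension 2 with simplices:

  0-simplices (10): P, Q, R, S, T, U, V, W, X, Y
  1-simplices (24): PT, PU, QR, QS, QV, QW, QX, QY, RS, RV, RW, RX, RY, SV, SW, SX, SY, TU, VW, VX, VY, WX, WY, XY
  2-simplices (14): QRS, QRV, QSY, QVW, QWX, QXY, RSW, RVX, RWY, RXY, SVX, SVY, SWX, VWY

Hence C_0 ≅ Z^10, C_1 ≅ Z^24, C_2 ≅ Z^14.

The boundary map ∂_1: C_1 → C_0 is given by ∂[p,q] = [q] − [p].
This gives a 10×24 integer matrix of rank 8; reducing to Smith normal form yields diagonal entries (1,1,1,1,1,1,1,1).

The boundary map ∂_2: C_2 → C_1 maps a triangle to the signed sum of its edges. For instance
  ∂QVW = VW − QW + QV,
  ∂QRV = RV − QV + QR.
As a 24×14 matrix over Z this has rank 13, with invariant factors (1,1,1,1,1,1,1,1,1,1,1,1,1).

From H_k ≅ ker(∂_k) / im(∂_{k+1}) we obtain:

  H_0: rank C_0 − rank ∂_1 = 10 − 8 = 2, and the invariant factors of ∂_1 are all 1, so H_0 = Z^2.
  H_1: rank ker ∂_1 − rank ∂_2 = (24 − 8) − 13 = 3, and the invariant factors of ∂_2 are all 1, so H_1 = Z^3.
  H_2: rank ker ∂_2 − rank ∂_3 = (14 − 13) − 0 = 1, and there is no ∂_3, so H_2 = Z.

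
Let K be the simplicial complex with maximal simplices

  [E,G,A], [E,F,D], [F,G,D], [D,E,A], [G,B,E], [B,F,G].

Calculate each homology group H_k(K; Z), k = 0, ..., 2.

Order the vertices as A < B < D < E < F < G. Listing each simplex with vertices in this order, K has dimension 2 with simplices:

  0-simplices (6): A, B, D, E, F, G
  1-simplices (12): AD, AE, AG, BE, BF, BG, DE, DF, DG, EF, EG, FG
  2-simplices (6): ADE, AEG, BEG, BFG, DEF, DFG

so the chain groups are C_0 ≅ Z^6, C_1 ≅ Z^12, C_2 ≅ Z^6.

∂_1: C_1 → C_0 is given by ∂[p,q] = [q] − [p].
This gives a 6×12 integer matrix of rank 5; reducing to Smith normal form yields diagonal entries (1,1,1,1,1).

The boundary map ∂_2: C_2 → C_1 acts by ∂[p,q,r] = [q,r] − [p,r] + [p,q]. For instance
  ∂DFG = FG − DG + DF,
  ∂DEF = EF − DF + DE.
The resulting 12×6 matrix has rank 6, and its Smith normal form has invariant factors (1,1,1,1,1,1).

From H_k ≅ ker(∂_k) / im(∂_{k+1}) we obtain:

  H_0: rank C_0 − rank ∂_1 = 6 − 5 = 1, and the invariant factors of ∂_1 are all 1, so H_0 ≅ Z.
  H_1: rank ker ∂_1 − rank ∂_2 = (12 − 5) − 6 = 1, and the invariant factors of ∂_2 are all 1, so H_1 ≅ Z.
  H_2: rank ker ∂_2 − rank ∂_3 = (6 − 6) − 0 = 0, and there is no ∂_3, so H_2 ≅ 0.

As a check, the Euler characteristic is 6 − 12 + 6 = 0, which agrees with 1 − 1 + 0 = 0.
(K is a triangulation of the cylinder S^1 x I.)

H_0 ≅ Z,  H_1 ≅ Z,  H_2 = 0.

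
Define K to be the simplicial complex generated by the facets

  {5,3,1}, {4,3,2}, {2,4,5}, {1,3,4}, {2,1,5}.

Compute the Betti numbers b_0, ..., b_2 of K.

b_0 = 1, b_1 = 1, b_2 = 0.

Take the total order 1 < 2 < 3 < 4 < 5 on the vertex set. Then K (dimension 2) consists of the simplices:

  0-simplices (5): [1], [2], [3], [4], [5]
  1-simplices (10): [1,2], [1,3], [1,4], [1,5], [2,3], [2,4], [2,5], [3,4], [3,5], [4,5]
  2-simplices (5): [1,2,5], [1,3,4], [1,3,5], [2,3,4], [2,4,5]

Hence C_0 ≅ Z^5, C_1 ≅ Z^10, C_2 ≅ Z^5.

Boundary ∂_1: C_1 → C_0 maps an edge to its endpoints' difference, ∂[p,q] = q − p. For instance
  ∂[2,5] = [5] − [2].
The 5×10 boundary matrix has rank 4 and Smith normal form diag(1,1,1,1).

The boundary map ∂_2: C_2 → C_1 maps a triangle to the signed sum of its edges. For instance
  ∂[1,3,5] = [3,5] − [1,5] + [1,3],
  ∂[2,4,5] = [4,5] − [2,5] + [2,4].
The 10×5 boundary matrix has rank 5 and Smith normal form diag(1,1,1,1,1).

Computing H_k = (kernel of ∂_k) / (image of ∂_{k+1}):

  H_0: rank C_0 − rank ∂_1 = 5 − 4 = 1, and the invariant factors of ∂_1 are all 1, so H_0 ≅ Z.
  H_1: rank ker ∂_1 − rank ∂_2 = (10 − 4) − 5 = 1, and the invariant factors of ∂_2 are all 1, so H_1 ≅ Z.
  H_2: rank ker ∂_2 − rank ∂_3 = (5 − 5) − 0 = 0, and there is no ∂_3, so H_2 ≅ 0.

As a check, the Euler characteristic is 5 − 10 + 5 = 0, which agrees with 1 − 1 + 0 = 0.
(K is a triangulation of the Möbius band.)

Hence the Betti numbers are b_0 = 1, b_1 = 1, b_2 = 0.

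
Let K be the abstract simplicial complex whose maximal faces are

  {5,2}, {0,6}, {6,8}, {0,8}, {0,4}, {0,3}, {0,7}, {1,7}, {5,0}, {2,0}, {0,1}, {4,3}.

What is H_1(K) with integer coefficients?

Take the total order 0 < 1 < 2 < 3 < 4 < 5 < 6 < 7 < 8 on the vertex set. Then K (dimension 1) consists of the simplices:

  0-simplices (9): [0], [1], [2], [3], [4], [5], [6], [7], [8]
  1-simplices (12): [0,1], [0,2], [0,3], [0,4], [0,5], [0,6], [0,7], [0,8], [1,7], [2,5], [3,4], [6,8]

giving chain groups C_0 ≅ Z^9, C_1 ≅ Z^12.

Boundary ∂_1: C_1 → C_0 is given by ∂[p,q] = [q] − [p].
This gives a 9×12 integer matrix of rank 8; reducing to Smith normal form yields diagonal entries (1,1,1,1,1,1,1,1).

Now H_k = ker ∂_k / im ∂_{k+1}, so:

  H_1: rank ker ∂_1 − rank ∂_2 = (12 − 8) − 0 = 4, and there is no ∂_2, so H_1 = Z^4.

(K is a triangulation of a wedge of 4 circles.)

H_1 = Z^4.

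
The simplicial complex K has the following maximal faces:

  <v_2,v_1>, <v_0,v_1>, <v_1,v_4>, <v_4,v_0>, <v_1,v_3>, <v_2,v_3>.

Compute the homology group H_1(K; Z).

H_1 ≅ Z^2.

Fix the vertex order v_0 < v_1 < v_2 < v_3 < v_4 and write every simplex with vertices in increasing order. Then dim K = 1 and the simplices of K are:

  0-simplices (5): [v_0], [v_1], [v_2], [v_3], [v_4]
  1-simplices (6): [v_0,v_1], [v_0,v_4], [v_1,v_2], [v_1,v_3], [v_1,v_4], [v_2,v_3]

Hence C_0 ≅ Z^5, C_1 ≅ Z^6.

Boundary ∂_1: C_1 → C_0 is given by ∂[p,q] = [q] − [p]. For instance
  ∂[v_1,v_2] = [v_2] − [v_1].
The 5×6 boundary matrix has rank 4 and Smith normal form diag(1,1,1,1).

Computing H_k = (kernel of ∂_k) / (image of ∂_{k+1}):

  H_1: rank ker ∂_1 − rank ∂_2 = (6 − 4) − 0 = 2, and there is no ∂_2, so H_1 ≅ Z^2.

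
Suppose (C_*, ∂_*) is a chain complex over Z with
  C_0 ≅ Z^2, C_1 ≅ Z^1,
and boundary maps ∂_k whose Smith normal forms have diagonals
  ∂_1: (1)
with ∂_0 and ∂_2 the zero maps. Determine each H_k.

H_0: b_0 = 2 − 0 − 1 = 1; torsion from ∂_1 factors > 1: none. So H_0 = Z.
H_1: b_1 = 1 − 1 − 0 = 0; torsion from ∂_2 factors > 1: none. So H_1 = 0.

H_0 = Z,  H_1 = 0.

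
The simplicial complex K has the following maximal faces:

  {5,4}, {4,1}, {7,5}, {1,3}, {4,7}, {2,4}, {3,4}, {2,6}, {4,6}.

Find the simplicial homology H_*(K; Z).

Order the vertices as 1 < 2 < 3 < 4 < 5 < 6 < 7. Listing each simplex with vertices in this order, K has dimension 1 with simplices:

  0-simplices (7): [1], [2], [3], [4], [5], [6], [7]
  1-simplices (9): [1,3], [1,4], [2,4], [2,6], [3,4], [4,5], [4,6], [4,7], [5,7]

giving chain groups C_0 ≅ Z^7, C_1 ≅ Z^9.

∂_1: C_1 → C_0 is given by ∂[p,q] = [q] − [p]. For instance
  ∂[4,7] = [7] − [4].
As a 7×9 matrix over Z this has rank 6, with invariant factors (1,1,1,1,1,1).

Now H_k = ker ∂_k / im ∂_{k+1}, so:

  H_0: rank C_0 − rank ∂_1 = 7 − 6 = 1, and the invariant factors of ∂_1 are all 1, so H_0 ≅ Z.
  H_1: rank ker ∂_1 − rank ∂_2 = (9 − 6) − 0 = 3, and there is no ∂_2, so H_1 ≅ Z^3.

(K is a triangulation of a wedge of 3 circles.)

H_0 ≅ Z,  H_1 ≅ Z^3.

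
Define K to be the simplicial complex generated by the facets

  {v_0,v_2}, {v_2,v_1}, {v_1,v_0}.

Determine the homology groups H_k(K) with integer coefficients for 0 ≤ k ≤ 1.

Fix the vertex order v_0 < v_1 < v_2 and write every simplex with vertices in increasing order. Then dim K = 1 and the simplices of K are:

  0-simplices (3): [v_0], [v_1], [v_2]
  1-simplices (3): [v_0,v_1], [v_0,v_2], [v_1,v_2]

so the chain groups are C_0 ≅ Z^3, C_1 ≅ Z^3.

∂_1: C_1 → C_0 sends each edge [p,q] (with p < q) to q − p. For instance
  ∂[v_0,v_2] = [v_2] − [v_0].
The resulting 3×3 matrix has rank 2, and its Smith normal form has invariant factors (1,1).

Computing H_k = (kernel of ∂_k) / (image of ∂_{k+1}):

  H_0: rank C_0 − rank ∂_1 = 3 − 2 = 1, and the invariant factors of ∂_1 are all 1, so H_0 = Z.
  H_1: rank ker ∂_1 − rank ∂_2 = (3 − 2) − 0 = 1, and there is no ∂_2, so H_1 = Z.

(K is a triangulation of the circle S^1.)

H_0 = Z,  H_1 = Z.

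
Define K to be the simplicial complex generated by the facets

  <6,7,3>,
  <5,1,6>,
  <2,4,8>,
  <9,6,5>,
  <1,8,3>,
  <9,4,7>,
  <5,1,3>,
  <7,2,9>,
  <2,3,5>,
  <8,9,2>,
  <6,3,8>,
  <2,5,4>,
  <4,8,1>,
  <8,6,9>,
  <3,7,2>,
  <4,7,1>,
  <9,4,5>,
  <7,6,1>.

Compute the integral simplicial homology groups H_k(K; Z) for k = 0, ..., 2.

K has 9 vertices, 27 edges, 18 triangles.
rank ∂_0 = 0, rank ∂_1 = 8 ⇒ b_0 = 9 − 0 − 8 = 1; all invariant factors of ∂_1 are 1 so no torsion. So H_0 ≅ Z.
rank ∂_1 = 8, rank ∂_2 = 18 ⇒ b_1 = 27 − 8 − 18 = 1; ∂_2 has invariant factor(s) [2] giving torsion. So H_1 ≅ Z ⊕ Z_2.
rank ∂_2 = 18, rank ∂_3 = 0 ⇒ b_2 = 18 − 18 − 0 = 0. So H_2 ≅ 0.

H_0 = Z,  H_1 = Z ⊕ Z_2,  H_2 = 0.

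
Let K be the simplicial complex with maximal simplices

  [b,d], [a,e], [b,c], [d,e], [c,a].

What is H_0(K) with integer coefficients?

H_0 = Z.

Fix the vertex order a < b < c < d < e and write every simplex with vertices in increasing order. Then dim K = 1 and the simplices of K are:

  0-simplices (5): a, b, c, d, e
  1-simplices (5): ac, ae, bc, bd, de

Hence C_0 ≅ Z^5, C_1 ≅ Z^5.

The boundary map ∂_1: C_1 → C_0 maps an edge to its endpoints' difference, ∂[p,q] = q − p. For instance
  ∂bd = d − b.
The 5×5 boundary matrix has rank 4 and Smith normal form diag(1,1,1,1).

Computing H_k = (kernel of ∂_k) / (image of ∂_{k+1}):

  H_0: rank C_0 − rank ∂_1 = 5 − 4 = 1, and the invariant factors of ∂_1 are all 1, so H_0 ≅ Z.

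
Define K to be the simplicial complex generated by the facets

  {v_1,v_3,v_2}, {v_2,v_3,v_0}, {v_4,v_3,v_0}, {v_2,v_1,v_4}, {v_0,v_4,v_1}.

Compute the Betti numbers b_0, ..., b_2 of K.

b_0 = 1, b_1 = 1, b_2 = 0.

Order the vertices as v_0 < v_1 < v_2 < v_3 < v_4. Listing each simplex with vertices in this order, K has dimension 2 with simplices:

  0-simplices (5): [v_0], [v_1], [v_2], [v_3], [v_4]
  1-simplices (10): [v_0,v_1], [v_0,v_2], [v_0,v_3], [v_0,v_4], [v_1,v_2], [v_1,v_3], [v_1,v_4], [v_2,v_3], [v_2,v_4], [v_3,v_4]
  2-simplices (5): [v_0,v_1,v_4], [v_0,v_2,v_3], [v_0,v_3,v_4], [v_1,v_2,v_3], [v_1,v_2,v_4]

so the chain groups are C_0 ≅ Z^5, C_1 ≅ Z^10, C_2 ≅ Z^5.

∂_1: C_1 → C_0 maps an edge to its endpoints' difference, ∂[p,q] = q − p. For instance
  ∂[v_1,v_4] = [v_4] − [v_1].
This gives a 5×10 integer matrix of rank 4; reducing to Smith normal form yields diagonal entries (1,1,1,1).

∂_2: C_2 → C_1 maps a triangle to the signed sum of its edges. For instance
  ∂[v_0,v_3,v_4] = [v_3,v_4] − [v_0,v_4] + [v_0,v_3],
  ∂[v_1,v_2,v_4] = [v_2,v_4] − [v_1,v_4] + [v_1,v_2].
The 10×5 boundary matrix has rank 5 and Smith normal form diag(1,1,1,1,1).

Computing H_k = (kernel of ∂_k) / (image of ∂_{k+1}):

  H_0: rank C_0 − rank ∂_1 = 5 − 4 = 1, and the invariant factors of ∂_1 are all 1, so H_0 ≅ Z.
  H_1: rank ker ∂_1 − rank ∂_2 = (10 − 4) − 5 = 1, and the invariant factors of ∂_2 are all 1, so H_1 ≅ Z.
  H_2: rank ker ∂_2 − rank ∂_3 = (5 − 5) − 0 = 0, and there is no ∂_3, so H_2 ≅ 0.

As a check, the Euler characteristic is 5 − 10 + 5 = 0, which agrees with 1 − 1 + 0 = 0.

Hence the Betti numbers are b_0 = 1, b_1 = 1, b_2 = 0.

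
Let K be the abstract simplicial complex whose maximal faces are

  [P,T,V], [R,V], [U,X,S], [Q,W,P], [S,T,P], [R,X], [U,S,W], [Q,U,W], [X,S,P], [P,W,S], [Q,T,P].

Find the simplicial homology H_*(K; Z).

H_0 ≅ Z,  H_1 ≅ Z,  H_2 = 0.

K has 9 vertices, 18 edges, 9 triangles.
rank ∂_0 = 0, rank ∂_1 = 8 ⇒ b_0 = 9 − 0 − 8 = 1; all invariant factors of ∂_1 are 1 so no torsion. So H_0 = Z.
rank ∂_1 = 8, rank ∂_2 = 9 ⇒ b_1 = 18 − 8 − 9 = 1; all invariant factors of ∂_2 are 1 so no torsion. So H_1 = Z.
rank ∂_2 = 9, rank ∂_3 = 0 ⇒ b_2 = 9 − 9 − 0 = 0. So H_2 = 0.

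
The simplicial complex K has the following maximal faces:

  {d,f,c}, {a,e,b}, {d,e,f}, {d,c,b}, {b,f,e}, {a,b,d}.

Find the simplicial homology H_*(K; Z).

We work with the vertex ordering a < b < c < d < e < f. The simplices of K, each written with vertices in increasing order, are:

  0-simplices (6): a, b, c, d, e, f
  1-simplices (12): ab, ad, ae, bc, bd, be, bf, cd, cf, de, df, ef
  2-simplices (6): abd, abe, bcd, bef, cdf, def

so the chain groups are C_0 ≅ Z^6, C_1 ≅ Z^12, C_2 ≅ Z^6.

∂_1: C_1 → C_0 sends each edge [p,q] (with p < q) to q − p.
The resulting 6×12 matrix has rank 5, and its Smith normal form has invariant factors (1,1,1,1,1).

Boundary ∂_2: C_2 → C_1 maps a triangle to the signed sum of its edges. For instance
  ∂bcd = cd − bd + bc,
  ∂cdf = df − cf + cd.
This gives a 12×6 integer matrix of rank 6; reducing to Smith normal form yields diagonal entries (1,1,1,1,1,1).

From H_k ≅ ker(∂_k) / im(∂_{k+1}) we obtain:

  H_0: rank C_0 − rank ∂_1 = 6 − 5 = 1, and the invariant factors of ∂_1 are all 1, so H_0 ≅ Z.
  H_1: rank ker ∂_1 − rank ∂_2 = (12 − 5) − 6 = 1, and the invariant factors of ∂_2 are all 1, so H_1 ≅ Z.
  H_2: rank ker ∂_2 − rank ∂_3 = (6 − 6) − 0 = 0, and there is no ∂_3, so H_2 ≅ 0.

(K is a triangulation of the cylinder S^1 x I.)

H_0 ≅ Z,  H_1 ≅ Z,  H_2 = 0.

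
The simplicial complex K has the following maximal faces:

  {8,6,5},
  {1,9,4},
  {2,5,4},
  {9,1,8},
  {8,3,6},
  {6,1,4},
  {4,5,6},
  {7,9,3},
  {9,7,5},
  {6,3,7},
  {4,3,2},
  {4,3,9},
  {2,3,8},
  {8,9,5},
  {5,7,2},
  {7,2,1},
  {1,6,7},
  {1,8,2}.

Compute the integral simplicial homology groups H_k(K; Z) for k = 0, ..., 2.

We work with the vertex ordering 1 < 2 < 3 < 4 < 5 < 6 < 7 < 8 < 9. The simplices of K, each written with vertices in increasing order, are:

  0-simplices (9): [1], [2], [3], [4], [5], [6], [7], [8], [9]
  1-simplices (27): (27 of them)
  2-simplices (18): [1,2,7], [1,2,8], [1,4,6], [1,4,9], [1,6,7], [1,8,9], [2,3,4], [2,3,8], [2,4,5], [2,5,7], [3,4,9], [3,6,7], [3,6,8], [3,7,9], [4,5,6], [5,6,8], [5,7,9], [5,8,9]

so the chain groups are C_0 ≅ Z^9, C_1 ≅ Z^27, C_2 ≅ Z^18.

Boundary ∂_1: C_1 → C_0 is given by ∂[p,q] = [q] − [p]. For instance
  ∂[3,7] = [7] − [3].
The 9×27 boundary matrix has rank 8 and Smith normal form diag(1,1,1,1,1,1,1,1).

Boundary ∂_2: C_2 → C_1 maps a triangle to the signed sum of its edges. For instance
  ∂[2,3,8] = [3,8] − [2,8] + [2,3],
  ∂[4,5,6] = [5,6] − [4,6] + [4,5].
As a 27×18 matrix over Z this has rank 17, with invariant factors (1,1,1,1,1,1,1,1,1,1,1,1,1,1,1,1,1).

Now H_k = ker ∂_k / im ∂_{k+1}, so:

  H_0: rank C_0 − rank ∂_1 = 9 − 8 = 1, and the invariant factors of ∂_1 are all 1, so H_0 ≅ Z.
  H_1: rank ker ∂_1 − rank ∂_2 = (27 − 8) − 17 = 2, and the invariant factors of ∂_2 are all 1, so H_1 ≅ Z^2.
  H_2: rank ker ∂_2 − rank ∂_3 = (18 − 17) − 0 = 1, and there is no ∂_3, so H_2 ≅ Z.

As a check, the Euler characteristic is 9 − 27 + 18 = 0, which agrees with 1 − 2 + 1 = 0.

H_0 ≅ Z,  H_1 ≅ Z^2,  H_2 ≅ Z.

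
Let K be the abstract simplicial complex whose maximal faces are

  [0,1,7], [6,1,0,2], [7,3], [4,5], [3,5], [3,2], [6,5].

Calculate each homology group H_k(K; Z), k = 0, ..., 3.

H_0 ≅ Z,  H_1 ≅ Z^2,  H_2 = 0,  H_3 = 0.

Fix the vertex order 0 < 1 < 2 < 3 < 4 < 5 < 6 < 7 and write every simplex with vertices in increasing order. Then dim K = 3 and the simplices of K are:

  0-simplices (8): [0], [1], [2], [3], [4], [5], [6], [7]
  1-simplices (13): [0,1], [0,2], [0,6], [0,7], [1,2], [1,6], [1,7], [2,3], [2,6], [3,5], [3,7], [4,5], [5,6]
  2-simplices (5): [0,1,2], [0,1,6], [0,1,7], [0,2,6], [1,2,6]
  3-simplices (1): [0,1,2,6]

so the chain groups are C_0 ≅ Z^8, C_1 ≅ Z^13, C_2 ≅ Z^5, C_3 ≅ Z^1.

The boundary map ∂_1: C_1 → C_0 maps an edge to its endpoints' difference, ∂[p,q] = q − p. For instance
  ∂[1,6] = [6] − [1].
This gives a 8×13 integer matrix of rank 7; reducing to Smith normal form yields diagonal entries (1,1,1,1,1,1,1).

Boundary ∂_2: C_2 → C_1 maps a triangle to the signed sum of its edges. For instance
  ∂[0,1,2] = [1,2] − [0,2] + [0,1],
  ∂[0,2,6] = [2,6] − [0,6] + [0,2].
This gives a 13×5 integer matrix of rank 4; reducing to Smith normal form yields diagonal entries (1,1,1,1).

Boundary ∂_3: C_3 → C_2 sends each 3-simplex σ to the alternating sum Σ_i (−1)^i (σ with its i-th vertex removed). For instance
  ∂[0,1,2,6] = [1,2,6] − [0,2,6] + [0,1,6] − [0,1,2].
The 5×1 boundary matrix has rank 1 and Smith normal form diag(1).

Now H_k = ker ∂_k / im ∂_{k+1}, so:

  H_0: rank C_0 − rank ∂_1 = 8 − 7 = 1, and the invariant factors of ∂_1 are all 1, so H_0 = Z.
  H_1: rank ker ∂_1 − rank ∂_2 = (13 − 7) − 4 = 2, and the invariant factors of ∂_2 are all 1, so H_1 = Z^2.
  H_2: rank ker ∂_2 − rank ∂_3 = (5 − 4) − 1 = 0, and the invariant factors of ∂_3 are all 1, so H_2 = 0.
  H_3: rank ker ∂_3 − rank ∂_4 = (1 − 1) − 0 = 0, and there is no ∂_4, so H_3 = 0.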